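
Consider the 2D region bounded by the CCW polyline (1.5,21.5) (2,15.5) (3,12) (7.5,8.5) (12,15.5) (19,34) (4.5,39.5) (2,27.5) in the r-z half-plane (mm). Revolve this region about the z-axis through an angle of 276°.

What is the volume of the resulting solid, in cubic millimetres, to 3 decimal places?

Volume = 13869.861 mm³

Profile (r,z), 8 vertices: (1.5,21.5) (2,15.5) (3,12) (7.5,8.5) (12,15.5) (19,34) (4.5,39.5) (2,27.5)
edge 0: (1.5,21.5)→(2,15.5)  cross = 1.5·15.5 − 2·21.5 = -19.7500; (r_i+r_j)·cross = 3.5·-19.7500 = -69.1250
edge 1: (2,15.5)→(3,12)  cross = 2·12 − 3·15.5 = -22.5000; (r_i+r_j)·cross = 5·-22.5000 = -112.5000
edge 2: (3,12)→(7.5,8.5)  cross = 3·8.5 − 7.5·12 = -64.5000; (r_i+r_j)·cross = 10.5·-64.5000 = -677.2500
edge 3: (7.5,8.5)→(12,15.5)  cross = 7.5·15.5 − 12·8.5 = 14.2500; (r_i+r_j)·cross = 19.5·14.2500 = 277.8750
edge 4: (12,15.5)→(19,34)  cross = 12·34 − 19·15.5 = 113.5000; (r_i+r_j)·cross = 31·113.5000 = 3518.5000
edge 5: (19,34)→(4.5,39.5)  cross = 19·39.5 − 4.5·34 = 597.5000; (r_i+r_j)·cross = 23.5·597.5000 = 14041.2500
edge 6: (4.5,39.5)→(2,27.5)  cross = 4.5·27.5 − 2·39.5 = 44.7500; (r_i+r_j)·cross = 6.5·44.7500 = 290.8750
edge 7: (2,27.5)→(1.5,21.5)  cross = 2·21.5 − 1.5·27.5 = 1.7500; (r_i+r_j)·cross = 3.5·1.7500 = 6.1250
Σcross = 665.0000 → A = |Σcross|/2 = 332.5000 mm²
Σ(r_i+r_j)·cross = 17275.7500 → first moment M = |Σ|/6 = 2879.2917
R_c = M/A = 2879.2917/332.5000 = 8.6595 mm
θ = 276° = 4.817109 rad
V = θ·R_c·A = 4.817109·8.6595·332.5000 = 13869.861 mm³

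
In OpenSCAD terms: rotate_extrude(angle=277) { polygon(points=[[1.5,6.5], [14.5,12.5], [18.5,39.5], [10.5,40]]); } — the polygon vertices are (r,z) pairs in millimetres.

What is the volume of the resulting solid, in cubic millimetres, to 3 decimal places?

Profile (r,z), 4 vertices: (1.5,6.5) (14.5,12.5) (18.5,39.5) (10.5,40)
edge 0: (1.5,6.5)→(14.5,12.5)  cross = 1.5·12.5 − 14.5·6.5 = -75.5000; (r_i+r_j)·cross = 16·-75.5000 = -1208.0000
edge 1: (14.5,12.5)→(18.5,39.5)  cross = 14.5·39.5 − 18.5·12.5 = 341.5000; (r_i+r_j)·cross = 33·341.5000 = 11269.5000
edge 2: (18.5,39.5)→(10.5,40)  cross = 18.5·40 − 10.5·39.5 = 325.2500; (r_i+r_j)·cross = 29·325.2500 = 9432.2500
edge 3: (10.5,40)→(1.5,6.5)  cross = 10.5·6.5 − 1.5·40 = 8.2500; (r_i+r_j)·cross = 12·8.2500 = 99.0000
Σcross = 599.5000 → A = |Σcross|/2 = 299.7500 mm²
Σ(r_i+r_j)·cross = 19592.7500 → first moment M = |Σ|/6 = 3265.4583
R_c = M/A = 3265.4583/299.7500 = 10.8939 mm
θ = 277° = 4.834562 rad
V = θ·R_c·A = 4.834562·10.8939·299.7500 = 15787.061 mm³

Volume = 15787.061 mm³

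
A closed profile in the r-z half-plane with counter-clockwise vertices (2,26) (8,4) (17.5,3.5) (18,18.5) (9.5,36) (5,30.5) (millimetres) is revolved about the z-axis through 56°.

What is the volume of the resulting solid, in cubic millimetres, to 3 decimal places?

Profile (r,z), 6 vertices: (2,26) (8,4) (17.5,3.5) (18,18.5) (9.5,36) (5,30.5)
edge 0: (2,26)→(8,4)  cross = 2·4 − 8·26 = -200.0000; (r_i+r_j)·cross = 10·-200.0000 = -2000.0000
edge 1: (8,4)→(17.5,3.5)  cross = 8·3.5 − 17.5·4 = -42.0000; (r_i+r_j)·cross = 25.5·-42.0000 = -1071.0000
edge 2: (17.5,3.5)→(18,18.5)  cross = 17.5·18.5 − 18·3.5 = 260.7500; (r_i+r_j)·cross = 35.5·260.7500 = 9256.6250
edge 3: (18,18.5)→(9.5,36)  cross = 18·36 − 9.5·18.5 = 472.2500; (r_i+r_j)·cross = 27.5·472.2500 = 12986.8750
edge 4: (9.5,36)→(5,30.5)  cross = 9.5·30.5 − 5·36 = 109.7500; (r_i+r_j)·cross = 14.5·109.7500 = 1591.3750
edge 5: (5,30.5)→(2,26)  cross = 5·26 − 2·30.5 = 69.0000; (r_i+r_j)·cross = 7·69.0000 = 483.0000
Σcross = 669.7500 → A = |Σcross|/2 = 334.8750 mm²
Σ(r_i+r_j)·cross = 21246.8750 → first moment M = |Σ|/6 = 3541.1458
R_c = M/A = 3541.1458/334.8750 = 10.5745 mm
θ = 56° = 0.977384 rad
V = θ·R_c·A = 0.977384·10.5745·334.8750 = 3461.061 mm³

Volume = 3461.061 mm³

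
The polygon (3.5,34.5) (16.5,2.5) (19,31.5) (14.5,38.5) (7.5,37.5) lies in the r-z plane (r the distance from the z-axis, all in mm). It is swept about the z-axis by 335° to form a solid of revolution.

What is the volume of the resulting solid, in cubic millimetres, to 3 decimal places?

Profile (r,z), 5 vertices: (3.5,34.5) (16.5,2.5) (19,31.5) (14.5,38.5) (7.5,37.5)
edge 0: (3.5,34.5)→(16.5,2.5)  cross = 3.5·2.5 − 16.5·34.5 = -560.5000; (r_i+r_j)·cross = 20·-560.5000 = -11210.0000
edge 1: (16.5,2.5)→(19,31.5)  cross = 16.5·31.5 − 19·2.5 = 472.2500; (r_i+r_j)·cross = 35.5·472.2500 = 16764.8750
edge 2: (19,31.5)→(14.5,38.5)  cross = 19·38.5 − 14.5·31.5 = 274.7500; (r_i+r_j)·cross = 33.5·274.7500 = 9204.1250
edge 3: (14.5,38.5)→(7.5,37.5)  cross = 14.5·37.5 − 7.5·38.5 = 255.0000; (r_i+r_j)·cross = 22·255.0000 = 5610.0000
edge 4: (7.5,37.5)→(3.5,34.5)  cross = 7.5·34.5 − 3.5·37.5 = 127.5000; (r_i+r_j)·cross = 11·127.5000 = 1402.5000
Σcross = 569.0000 → A = |Σcross|/2 = 284.5000 mm²
Σ(r_i+r_j)·cross = 21771.5000 → first moment M = |Σ|/6 = 3628.5833
R_c = M/A = 3628.5833/284.5000 = 12.7542 mm
θ = 335° = 5.846853 rad
V = θ·R_c·A = 5.846853·12.7542·284.5000 = 21215.793 mm³

Volume = 21215.793 mm³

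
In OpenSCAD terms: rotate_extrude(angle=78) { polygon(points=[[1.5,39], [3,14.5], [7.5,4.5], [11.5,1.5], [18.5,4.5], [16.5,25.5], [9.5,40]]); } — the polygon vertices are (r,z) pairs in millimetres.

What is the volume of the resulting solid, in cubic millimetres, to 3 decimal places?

Volume = 6060.590 mm³

Profile (r,z), 7 vertices: (1.5,39) (3,14.5) (7.5,4.5) (11.5,1.5) (18.5,4.5) (16.5,25.5) (9.5,40)
edge 0: (1.5,39)→(3,14.5)  cross = 1.5·14.5 − 3·39 = -95.2500; (r_i+r_j)·cross = 4.5·-95.2500 = -428.6250
edge 1: (3,14.5)→(7.5,4.5)  cross = 3·4.5 − 7.5·14.5 = -95.2500; (r_i+r_j)·cross = 10.5·-95.2500 = -1000.1250
edge 2: (7.5,4.5)→(11.5,1.5)  cross = 7.5·1.5 − 11.5·4.5 = -40.5000; (r_i+r_j)·cross = 19·-40.5000 = -769.5000
edge 3: (11.5,1.5)→(18.5,4.5)  cross = 11.5·4.5 − 18.5·1.5 = 24.0000; (r_i+r_j)·cross = 30·24.0000 = 720.0000
edge 4: (18.5,4.5)→(16.5,25.5)  cross = 18.5·25.5 − 16.5·4.5 = 397.5000; (r_i+r_j)·cross = 35·397.5000 = 13912.5000
edge 5: (16.5,25.5)→(9.5,40)  cross = 16.5·40 − 9.5·25.5 = 417.7500; (r_i+r_j)·cross = 26·417.7500 = 10861.5000
edge 6: (9.5,40)→(1.5,39)  cross = 9.5·39 − 1.5·40 = 310.5000; (r_i+r_j)·cross = 11·310.5000 = 3415.5000
Σcross = 918.7500 → A = |Σcross|/2 = 459.3750 mm²
Σ(r_i+r_j)·cross = 26711.2500 → first moment M = |Σ|/6 = 4451.8750
R_c = M/A = 4451.8750/459.3750 = 9.6912 mm
θ = 78° = 1.361357 rad
V = θ·R_c·A = 1.361357·9.6912·459.3750 = 6060.590 mm³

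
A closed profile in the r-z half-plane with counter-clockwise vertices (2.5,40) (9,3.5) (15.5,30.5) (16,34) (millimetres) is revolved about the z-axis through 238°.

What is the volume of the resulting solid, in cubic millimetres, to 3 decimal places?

Volume = 8898.138 mm³

Profile (r,z), 4 vertices: (2.5,40) (9,3.5) (15.5,30.5) (16,34)
edge 0: (2.5,40)→(9,3.5)  cross = 2.5·3.5 − 9·40 = -351.2500; (r_i+r_j)·cross = 11.5·-351.2500 = -4039.3750
edge 1: (9,3.5)→(15.5,30.5)  cross = 9·30.5 − 15.5·3.5 = 220.2500; (r_i+r_j)·cross = 24.5·220.2500 = 5396.1250
edge 2: (15.5,30.5)→(16,34)  cross = 15.5·34 − 16·30.5 = 39.0000; (r_i+r_j)·cross = 31.5·39.0000 = 1228.5000
edge 3: (16,34)→(2.5,40)  cross = 16·40 − 2.5·34 = 555.0000; (r_i+r_j)·cross = 18.5·555.0000 = 10267.5000
Σcross = 463.0000 → A = |Σcross|/2 = 231.5000 mm²
Σ(r_i+r_j)·cross = 12852.7500 → first moment M = |Σ|/6 = 2142.1250
R_c = M/A = 2142.1250/231.5000 = 9.2532 mm
θ = 238° = 4.153884 rad
V = θ·R_c·A = 4.153884·9.2532·231.5000 = 8898.138 mm³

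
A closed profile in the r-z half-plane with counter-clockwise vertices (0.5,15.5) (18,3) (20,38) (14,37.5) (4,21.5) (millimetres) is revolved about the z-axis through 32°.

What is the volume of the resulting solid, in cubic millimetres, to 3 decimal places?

Volume = 2693.753 mm³

Profile (r,z), 5 vertices: (0.5,15.5) (18,3) (20,38) (14,37.5) (4,21.5)
edge 0: (0.5,15.5)→(18,3)  cross = 0.5·3 − 18·15.5 = -277.5000; (r_i+r_j)·cross = 18.5·-277.5000 = -5133.7500
edge 1: (18,3)→(20,38)  cross = 18·38 − 20·3 = 624.0000; (r_i+r_j)·cross = 38·624.0000 = 23712.0000
edge 2: (20,38)→(14,37.5)  cross = 20·37.5 − 14·38 = 218.0000; (r_i+r_j)·cross = 34·218.0000 = 7412.0000
edge 3: (14,37.5)→(4,21.5)  cross = 14·21.5 − 4·37.5 = 151.0000; (r_i+r_j)·cross = 18·151.0000 = 2718.0000
edge 4: (4,21.5)→(0.5,15.5)  cross = 4·15.5 − 0.5·21.5 = 51.2500; (r_i+r_j)·cross = 4.5·51.2500 = 230.6250
Σcross = 766.7500 → A = |Σcross|/2 = 383.3750 mm²
Σ(r_i+r_j)·cross = 28938.8750 → first moment M = |Σ|/6 = 4823.1458
R_c = M/A = 4823.1458/383.3750 = 12.5808 mm
θ = 32° = 0.558505 rad
V = θ·R_c·A = 0.558505·12.5808·383.3750 = 2693.753 mm³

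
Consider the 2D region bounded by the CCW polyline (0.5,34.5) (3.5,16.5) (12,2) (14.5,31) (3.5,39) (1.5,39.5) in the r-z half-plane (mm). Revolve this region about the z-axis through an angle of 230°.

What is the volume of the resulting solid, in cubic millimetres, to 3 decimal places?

Volume = 9612.641 mm³

Profile (r,z), 6 vertices: (0.5,34.5) (3.5,16.5) (12,2) (14.5,31) (3.5,39) (1.5,39.5)
edge 0: (0.5,34.5)→(3.5,16.5)  cross = 0.5·16.5 − 3.5·34.5 = -112.5000; (r_i+r_j)·cross = 4·-112.5000 = -450.0000
edge 1: (3.5,16.5)→(12,2)  cross = 3.5·2 − 12·16.5 = -191.0000; (r_i+r_j)·cross = 15.5·-191.0000 = -2960.5000
edge 2: (12,2)→(14.5,31)  cross = 12·31 − 14.5·2 = 343.0000; (r_i+r_j)·cross = 26.5·343.0000 = 9089.5000
edge 3: (14.5,31)→(3.5,39)  cross = 14.5·39 − 3.5·31 = 457.0000; (r_i+r_j)·cross = 18·457.0000 = 8226.0000
edge 4: (3.5,39)→(1.5,39.5)  cross = 3.5·39.5 − 1.5·39 = 79.7500; (r_i+r_j)·cross = 5·79.7500 = 398.7500
edge 5: (1.5,39.5)→(0.5,34.5)  cross = 1.5·34.5 − 0.5·39.5 = 32.0000; (r_i+r_j)·cross = 2·32.0000 = 64.0000
Σcross = 608.2500 → A = |Σcross|/2 = 304.1250 mm²
Σ(r_i+r_j)·cross = 14367.7500 → first moment M = |Σ|/6 = 2394.6250
R_c = M/A = 2394.6250/304.1250 = 7.8738 mm
θ = 230° = 4.014257 rad
V = θ·R_c·A = 4.014257·7.8738·304.1250 = 9612.641 mm³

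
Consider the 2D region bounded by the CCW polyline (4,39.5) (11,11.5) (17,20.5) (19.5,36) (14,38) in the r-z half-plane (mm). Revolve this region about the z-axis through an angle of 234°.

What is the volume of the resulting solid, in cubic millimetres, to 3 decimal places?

Volume = 12195.800 mm³

Profile (r,z), 5 vertices: (4,39.5) (11,11.5) (17,20.5) (19.5,36) (14,38)
edge 0: (4,39.5)→(11,11.5)  cross = 4·11.5 − 11·39.5 = -388.5000; (r_i+r_j)·cross = 15·-388.5000 = -5827.5000
edge 1: (11,11.5)→(17,20.5)  cross = 11·20.5 − 17·11.5 = 30.0000; (r_i+r_j)·cross = 28·30.0000 = 840.0000
edge 2: (17,20.5)→(19.5,36)  cross = 17·36 − 19.5·20.5 = 212.2500; (r_i+r_j)·cross = 36.5·212.2500 = 7747.1250
edge 3: (19.5,36)→(14,38)  cross = 19.5·38 − 14·36 = 237.0000; (r_i+r_j)·cross = 33.5·237.0000 = 7939.5000
edge 4: (14,38)→(4,39.5)  cross = 14·39.5 − 4·38 = 401.0000; (r_i+r_j)·cross = 18·401.0000 = 7218.0000
Σcross = 491.7500 → A = |Σcross|/2 = 245.8750 mm²
Σ(r_i+r_j)·cross = 17917.1250 → first moment M = |Σ|/6 = 2986.1875
R_c = M/A = 2986.1875/245.8750 = 12.1451 mm
θ = 234° = 4.084070 rad
V = θ·R_c·A = 4.084070·12.1451·245.8750 = 12195.800 mm³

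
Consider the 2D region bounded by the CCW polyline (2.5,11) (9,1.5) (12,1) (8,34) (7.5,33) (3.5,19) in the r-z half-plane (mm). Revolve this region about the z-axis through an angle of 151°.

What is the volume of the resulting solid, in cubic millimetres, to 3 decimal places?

Profile (r,z), 6 vertices: (2.5,11) (9,1.5) (12,1) (8,34) (7.5,33) (3.5,19)
edge 0: (2.5,11)→(9,1.5)  cross = 2.5·1.5 − 9·11 = -95.2500; (r_i+r_j)·cross = 11.5·-95.2500 = -1095.3750
edge 1: (9,1.5)→(12,1)  cross = 9·1 − 12·1.5 = -9.0000; (r_i+r_j)·cross = 21·-9.0000 = -189.0000
edge 2: (12,1)→(8,34)  cross = 12·34 − 8·1 = 400.0000; (r_i+r_j)·cross = 20·400.0000 = 8000.0000
edge 3: (8,34)→(7.5,33)  cross = 8·33 − 7.5·34 = 9.0000; (r_i+r_j)·cross = 15.5·9.0000 = 139.5000
edge 4: (7.5,33)→(3.5,19)  cross = 7.5·19 − 3.5·33 = 27.0000; (r_i+r_j)·cross = 11·27.0000 = 297.0000
edge 5: (3.5,19)→(2.5,11)  cross = 3.5·11 − 2.5·19 = -9.0000; (r_i+r_j)·cross = 6·-9.0000 = -54.0000
Σcross = 322.7500 → A = |Σcross|/2 = 161.3750 mm²
Σ(r_i+r_j)·cross = 7098.1250 → first moment M = |Σ|/6 = 1183.0208
R_c = M/A = 1183.0208/161.3750 = 7.3309 mm
θ = 151° = 2.635447 rad
V = θ·R_c·A = 2.635447·7.3309·161.3750 = 3117.789 mm³

Volume = 3117.789 mm³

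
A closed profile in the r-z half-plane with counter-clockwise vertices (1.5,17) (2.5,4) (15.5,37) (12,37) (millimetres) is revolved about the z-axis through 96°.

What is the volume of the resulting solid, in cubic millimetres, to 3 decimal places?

Profile (r,z), 4 vertices: (1.5,17) (2.5,4) (15.5,37) (12,37)
edge 0: (1.5,17)→(2.5,4)  cross = 1.5·4 − 2.5·17 = -36.5000; (r_i+r_j)·cross = 4·-36.5000 = -146.0000
edge 1: (2.5,4)→(15.5,37)  cross = 2.5·37 − 15.5·4 = 30.5000; (r_i+r_j)·cross = 18·30.5000 = 549.0000
edge 2: (15.5,37)→(12,37)  cross = 15.5·37 − 12·37 = 129.5000; (r_i+r_j)·cross = 27.5·129.5000 = 3561.2500
edge 3: (12,37)→(1.5,17)  cross = 12·17 − 1.5·37 = 148.5000; (r_i+r_j)·cross = 13.5·148.5000 = 2004.7500
Σcross = 272.0000 → A = |Σcross|/2 = 136.0000 mm²
Σ(r_i+r_j)·cross = 5969.0000 → first moment M = |Σ|/6 = 994.8333
R_c = M/A = 994.8333/136.0000 = 7.3150 mm
θ = 96° = 1.675516 rad
V = θ·R_c·A = 1.675516·7.3150·136.0000 = 1666.859 mm³

Volume = 1666.859 mm³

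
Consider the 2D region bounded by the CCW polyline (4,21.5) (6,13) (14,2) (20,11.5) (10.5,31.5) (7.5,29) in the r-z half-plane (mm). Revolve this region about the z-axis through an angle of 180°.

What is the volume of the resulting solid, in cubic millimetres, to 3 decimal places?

Volume = 9018.989 mm³

Profile (r,z), 6 vertices: (4,21.5) (6,13) (14,2) (20,11.5) (10.5,31.5) (7.5,29)
edge 0: (4,21.5)→(6,13)  cross = 4·13 − 6·21.5 = -77.0000; (r_i+r_j)·cross = 10·-77.0000 = -770.0000
edge 1: (6,13)→(14,2)  cross = 6·2 − 14·13 = -170.0000; (r_i+r_j)·cross = 20·-170.0000 = -3400.0000
edge 2: (14,2)→(20,11.5)  cross = 14·11.5 − 20·2 = 121.0000; (r_i+r_j)·cross = 34·121.0000 = 4114.0000
edge 3: (20,11.5)→(10.5,31.5)  cross = 20·31.5 − 10.5·11.5 = 509.2500; (r_i+r_j)·cross = 30.5·509.2500 = 15532.1250
edge 4: (10.5,31.5)→(7.5,29)  cross = 10.5·29 − 7.5·31.5 = 68.2500; (r_i+r_j)·cross = 18·68.2500 = 1228.5000
edge 5: (7.5,29)→(4,21.5)  cross = 7.5·21.5 − 4·29 = 45.2500; (r_i+r_j)·cross = 11.5·45.2500 = 520.3750
Σcross = 496.7500 → A = |Σcross|/2 = 248.3750 mm²
Σ(r_i+r_j)·cross = 17225.0000 → first moment M = |Σ|/6 = 2870.8333
R_c = M/A = 2870.8333/248.3750 = 11.5585 mm
θ = 180° = 3.141593 rad
V = θ·R_c·A = 3.141593·11.5585·248.3750 = 9018.989 mm³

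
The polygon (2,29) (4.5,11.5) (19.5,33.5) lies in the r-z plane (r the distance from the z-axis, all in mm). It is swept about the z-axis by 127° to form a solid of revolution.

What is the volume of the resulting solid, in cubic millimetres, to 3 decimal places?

Volume = 3049.628 mm³

Profile (r,z), 3 vertices: (2,29) (4.5,11.5) (19.5,33.5)
edge 0: (2,29)→(4.5,11.5)  cross = 2·11.5 − 4.5·29 = -107.5000; (r_i+r_j)·cross = 6.5·-107.5000 = -698.7500
edge 1: (4.5,11.5)→(19.5,33.5)  cross = 4.5·33.5 − 19.5·11.5 = -73.5000; (r_i+r_j)·cross = 24·-73.5000 = -1764.0000
edge 2: (19.5,33.5)→(2,29)  cross = 19.5·29 − 2·33.5 = 498.5000; (r_i+r_j)·cross = 21.5·498.5000 = 10717.7500
Σcross = 317.5000 → A = |Σcross|/2 = 158.7500 mm²
Σ(r_i+r_j)·cross = 8255.0000 → first moment M = |Σ|/6 = 1375.8333
R_c = M/A = 1375.8333/158.7500 = 8.6667 mm
θ = 127° = 2.216568 rad
V = θ·R_c·A = 2.216568·8.6667·158.7500 = 3049.628 mm³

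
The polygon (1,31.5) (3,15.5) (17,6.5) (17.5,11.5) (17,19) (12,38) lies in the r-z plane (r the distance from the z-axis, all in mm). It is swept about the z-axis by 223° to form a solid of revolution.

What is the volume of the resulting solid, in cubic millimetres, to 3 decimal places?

Profile (r,z), 6 vertices: (1,31.5) (3,15.5) (17,6.5) (17.5,11.5) (17,19) (12,38)
edge 0: (1,31.5)→(3,15.5)  cross = 1·15.5 − 3·31.5 = -79.0000; (r_i+r_j)·cross = 4·-79.0000 = -316.0000
edge 1: (3,15.5)→(17,6.5)  cross = 3·6.5 − 17·15.5 = -244.0000; (r_i+r_j)·cross = 20·-244.0000 = -4880.0000
edge 2: (17,6.5)→(17.5,11.5)  cross = 17·11.5 − 17.5·6.5 = 81.7500; (r_i+r_j)·cross = 34.5·81.7500 = 2820.3750
edge 3: (17.5,11.5)→(17,19)  cross = 17.5·19 − 17·11.5 = 137.0000; (r_i+r_j)·cross = 34.5·137.0000 = 4726.5000
edge 4: (17,19)→(12,38)  cross = 17·38 − 12·19 = 418.0000; (r_i+r_j)·cross = 29·418.0000 = 12122.0000
edge 5: (12,38)→(1,31.5)  cross = 12·31.5 − 1·38 = 340.0000; (r_i+r_j)·cross = 13·340.0000 = 4420.0000
Σcross = 653.7500 → A = |Σcross|/2 = 326.8750 mm²
Σ(r_i+r_j)·cross = 18892.8750 → first moment M = |Σ|/6 = 3148.8125
R_c = M/A = 3148.8125/326.8750 = 9.6331 mm
θ = 223° = 3.892084 rad
V = θ·R_c·A = 3.892084·9.6331·326.8750 = 12255.443 mm³

Volume = 12255.443 mm³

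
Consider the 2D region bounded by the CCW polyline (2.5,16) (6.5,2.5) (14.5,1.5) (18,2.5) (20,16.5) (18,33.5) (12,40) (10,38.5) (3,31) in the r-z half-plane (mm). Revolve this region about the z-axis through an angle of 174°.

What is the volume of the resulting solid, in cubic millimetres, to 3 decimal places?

Volume = 18066.673 mm³

Profile (r,z), 9 vertices: (2.5,16) (6.5,2.5) (14.5,1.5) (18,2.5) (20,16.5) (18,33.5) (12,40) (10,38.5) (3,31)
edge 0: (2.5,16)→(6.5,2.5)  cross = 2.5·2.5 − 6.5·16 = -97.7500; (r_i+r_j)·cross = 9·-97.7500 = -879.7500
edge 1: (6.5,2.5)→(14.5,1.5)  cross = 6.5·1.5 − 14.5·2.5 = -26.5000; (r_i+r_j)·cross = 21·-26.5000 = -556.5000
edge 2: (14.5,1.5)→(18,2.5)  cross = 14.5·2.5 − 18·1.5 = 9.2500; (r_i+r_j)·cross = 32.5·9.2500 = 300.6250
edge 3: (18,2.5)→(20,16.5)  cross = 18·16.5 − 20·2.5 = 247.0000; (r_i+r_j)·cross = 38·247.0000 = 9386.0000
edge 4: (20,16.5)→(18,33.5)  cross = 20·33.5 − 18·16.5 = 373.0000; (r_i+r_j)·cross = 38·373.0000 = 14174.0000
edge 5: (18,33.5)→(12,40)  cross = 18·40 − 12·33.5 = 318.0000; (r_i+r_j)·cross = 30·318.0000 = 9540.0000
edge 6: (12,40)→(10,38.5)  cross = 12·38.5 − 10·40 = 62.0000; (r_i+r_j)·cross = 22·62.0000 = 1364.0000
edge 7: (10,38.5)→(3,31)  cross = 10·31 − 3·38.5 = 194.5000; (r_i+r_j)·cross = 13·194.5000 = 2528.5000
edge 8: (3,31)→(2.5,16)  cross = 3·16 − 2.5·31 = -29.5000; (r_i+r_j)·cross = 5.5·-29.5000 = -162.2500
Σcross = 1050.0000 → A = |Σcross|/2 = 525.0000 mm²
Σ(r_i+r_j)·cross = 35694.6250 → first moment M = |Σ|/6 = 5949.1042
R_c = M/A = 5949.1042/525.0000 = 11.3316 mm
θ = 174° = 3.036873 rad
V = θ·R_c·A = 3.036873·11.3316·525.0000 = 18066.673 mm³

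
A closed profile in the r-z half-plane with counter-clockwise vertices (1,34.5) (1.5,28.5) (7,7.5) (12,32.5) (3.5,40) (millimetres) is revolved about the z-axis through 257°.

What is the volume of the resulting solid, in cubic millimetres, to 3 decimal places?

Volume = 5228.967 mm³

Profile (r,z), 5 vertices: (1,34.5) (1.5,28.5) (7,7.5) (12,32.5) (3.5,40)
edge 0: (1,34.5)→(1.5,28.5)  cross = 1·28.5 − 1.5·34.5 = -23.2500; (r_i+r_j)·cross = 2.5·-23.2500 = -58.1250
edge 1: (1.5,28.5)→(7,7.5)  cross = 1.5·7.5 − 7·28.5 = -188.2500; (r_i+r_j)·cross = 8.5·-188.2500 = -1600.1250
edge 2: (7,7.5)→(12,32.5)  cross = 7·32.5 − 12·7.5 = 137.5000; (r_i+r_j)·cross = 19·137.5000 = 2612.5000
edge 3: (12,32.5)→(3.5,40)  cross = 12·40 − 3.5·32.5 = 366.2500; (r_i+r_j)·cross = 15.5·366.2500 = 5676.8750
edge 4: (3.5,40)→(1,34.5)  cross = 3.5·34.5 − 1·40 = 80.7500; (r_i+r_j)·cross = 4.5·80.7500 = 363.3750
Σcross = 373.0000 → A = |Σcross|/2 = 186.5000 mm²
Σ(r_i+r_j)·cross = 6994.5000 → first moment M = |Σ|/6 = 1165.7500
R_c = M/A = 1165.7500/186.5000 = 6.2507 mm
θ = 257° = 4.485496 rad
V = θ·R_c·A = 4.485496·6.2507·186.5000 = 5228.967 mm³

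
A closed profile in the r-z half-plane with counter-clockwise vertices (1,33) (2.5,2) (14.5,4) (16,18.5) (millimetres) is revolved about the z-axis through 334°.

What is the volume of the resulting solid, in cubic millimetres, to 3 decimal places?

Volume = 13880.165 mm³

Profile (r,z), 4 vertices: (1,33) (2.5,2) (14.5,4) (16,18.5)
edge 0: (1,33)→(2.5,2)  cross = 1·2 − 2.5·33 = -80.5000; (r_i+r_j)·cross = 3.5·-80.5000 = -281.7500
edge 1: (2.5,2)→(14.5,4)  cross = 2.5·4 − 14.5·2 = -19.0000; (r_i+r_j)·cross = 17·-19.0000 = -323.0000
edge 2: (14.5,4)→(16,18.5)  cross = 14.5·18.5 − 16·4 = 204.2500; (r_i+r_j)·cross = 30.5·204.2500 = 6229.6250
edge 3: (16,18.5)→(1,33)  cross = 16·33 − 1·18.5 = 509.5000; (r_i+r_j)·cross = 17·509.5000 = 8661.5000
Σcross = 614.2500 → A = |Σcross|/2 = 307.1250 mm²
Σ(r_i+r_j)·cross = 14286.3750 → first moment M = |Σ|/6 = 2381.0625
R_c = M/A = 2381.0625/307.1250 = 7.7527 mm
θ = 334° = 5.829400 rad
V = θ·R_c·A = 5.829400·7.7527·307.1250 = 13880.165 mm³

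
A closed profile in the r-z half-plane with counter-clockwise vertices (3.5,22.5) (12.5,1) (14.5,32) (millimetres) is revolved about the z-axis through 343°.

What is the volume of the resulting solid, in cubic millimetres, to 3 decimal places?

Profile (r,z), 3 vertices: (3.5,22.5) (12.5,1) (14.5,32)
edge 0: (3.5,22.5)→(12.5,1)  cross = 3.5·1 − 12.5·22.5 = -277.7500; (r_i+r_j)·cross = 16·-277.7500 = -4444.0000
edge 1: (12.5,1)→(14.5,32)  cross = 12.5·32 − 14.5·1 = 385.5000; (r_i+r_j)·cross = 27·385.5000 = 10408.5000
edge 2: (14.5,32)→(3.5,22.5)  cross = 14.5·22.5 − 3.5·32 = 214.2500; (r_i+r_j)·cross = 18·214.2500 = 3856.5000
Σcross = 322.0000 → A = |Σcross|/2 = 161.0000 mm²
Σ(r_i+r_j)·cross = 9821.0000 → first moment M = |Σ|/6 = 1636.8333
R_c = M/A = 1636.8333/161.0000 = 10.1667 mm
θ = 343° = 5.986479 rad
V = θ·R_c·A = 5.986479·10.1667·161.0000 = 9798.869 mm³

Volume = 9798.869 mm³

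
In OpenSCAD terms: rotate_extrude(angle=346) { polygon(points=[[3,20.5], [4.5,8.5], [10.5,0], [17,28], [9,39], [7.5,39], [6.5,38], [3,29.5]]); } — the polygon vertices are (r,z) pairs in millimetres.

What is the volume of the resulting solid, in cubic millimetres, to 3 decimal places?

Volume = 19036.937 mm³

Profile (r,z), 8 vertices: (3,20.5) (4.5,8.5) (10.5,0) (17,28) (9,39) (7.5,39) (6.5,38) (3,29.5)
edge 0: (3,20.5)→(4.5,8.5)  cross = 3·8.5 − 4.5·20.5 = -66.7500; (r_i+r_j)·cross = 7.5·-66.7500 = -500.6250
edge 1: (4.5,8.5)→(10.5,0)  cross = 4.5·0 − 10.5·8.5 = -89.2500; (r_i+r_j)·cross = 15·-89.2500 = -1338.7500
edge 2: (10.5,0)→(17,28)  cross = 10.5·28 − 17·0 = 294.0000; (r_i+r_j)·cross = 27.5·294.0000 = 8085.0000
edge 3: (17,28)→(9,39)  cross = 17·39 − 9·28 = 411.0000; (r_i+r_j)·cross = 26·411.0000 = 10686.0000
edge 4: (9,39)→(7.5,39)  cross = 9·39 − 7.5·39 = 58.5000; (r_i+r_j)·cross = 16.5·58.5000 = 965.2500
edge 5: (7.5,39)→(6.5,38)  cross = 7.5·38 − 6.5·39 = 31.5000; (r_i+r_j)·cross = 14·31.5000 = 441.0000
edge 6: (6.5,38)→(3,29.5)  cross = 6.5·29.5 − 3·38 = 77.7500; (r_i+r_j)·cross = 9.5·77.7500 = 738.6250
edge 7: (3,29.5)→(3,20.5)  cross = 3·20.5 − 3·29.5 = -27.0000; (r_i+r_j)·cross = 6·-27.0000 = -162.0000
Σcross = 689.7500 → A = |Σcross|/2 = 344.8750 mm²
Σ(r_i+r_j)·cross = 18914.5000 → first moment M = |Σ|/6 = 3152.4167
R_c = M/A = 3152.4167/344.8750 = 9.1408 mm
θ = 346° = 6.038839 rad
V = θ·R_c·A = 6.038839·9.1408·344.8750 = 19036.937 mm³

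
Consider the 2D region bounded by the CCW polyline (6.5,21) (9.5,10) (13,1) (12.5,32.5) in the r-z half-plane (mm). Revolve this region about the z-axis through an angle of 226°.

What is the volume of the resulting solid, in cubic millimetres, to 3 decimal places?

Volume = 4316.208 mm³

Profile (r,z), 4 vertices: (6.5,21) (9.5,10) (13,1) (12.5,32.5)
edge 0: (6.5,21)→(9.5,10)  cross = 6.5·10 − 9.5·21 = -134.5000; (r_i+r_j)·cross = 16·-134.5000 = -2152.0000
edge 1: (9.5,10)→(13,1)  cross = 9.5·1 − 13·10 = -120.5000; (r_i+r_j)·cross = 22.5·-120.5000 = -2711.2500
edge 2: (13,1)→(12.5,32.5)  cross = 13·32.5 − 12.5·1 = 410.0000; (r_i+r_j)·cross = 25.5·410.0000 = 10455.0000
edge 3: (12.5,32.5)→(6.5,21)  cross = 12.5·21 − 6.5·32.5 = 51.2500; (r_i+r_j)·cross = 19·51.2500 = 973.7500
Σcross = 206.2500 → A = |Σcross|/2 = 103.1250 mm²
Σ(r_i+r_j)·cross = 6565.5000 → first moment M = |Σ|/6 = 1094.2500
R_c = M/A = 1094.2500/103.1250 = 10.6109 mm
θ = 226° = 3.944444 rad
V = θ·R_c·A = 3.944444·10.6109·103.1250 = 4316.208 mm³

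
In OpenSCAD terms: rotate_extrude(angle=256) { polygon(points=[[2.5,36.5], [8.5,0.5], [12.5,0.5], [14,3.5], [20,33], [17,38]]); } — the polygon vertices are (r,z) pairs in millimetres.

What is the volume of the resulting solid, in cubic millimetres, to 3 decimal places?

Volume = 21201.701 mm³

Profile (r,z), 6 vertices: (2.5,36.5) (8.5,0.5) (12.5,0.5) (14,3.5) (20,33) (17,38)
edge 0: (2.5,36.5)→(8.5,0.5)  cross = 2.5·0.5 − 8.5·36.5 = -309.0000; (r_i+r_j)·cross = 11·-309.0000 = -3399.0000
edge 1: (8.5,0.5)→(12.5,0.5)  cross = 8.5·0.5 − 12.5·0.5 = -2.0000; (r_i+r_j)·cross = 21·-2.0000 = -42.0000
edge 2: (12.5,0.5)→(14,3.5)  cross = 12.5·3.5 − 14·0.5 = 36.7500; (r_i+r_j)·cross = 26.5·36.7500 = 973.8750
edge 3: (14,3.5)→(20,33)  cross = 14·33 − 20·3.5 = 392.0000; (r_i+r_j)·cross = 34·392.0000 = 13328.0000
edge 4: (20,33)→(17,38)  cross = 20·38 − 17·33 = 199.0000; (r_i+r_j)·cross = 37·199.0000 = 7363.0000
edge 5: (17,38)→(2.5,36.5)  cross = 17·36.5 − 2.5·38 = 525.5000; (r_i+r_j)·cross = 19.5·525.5000 = 10247.2500
Σcross = 842.2500 → A = |Σcross|/2 = 421.1250 mm²
Σ(r_i+r_j)·cross = 28471.1250 → first moment M = |Σ|/6 = 4745.1875
R_c = M/A = 4745.1875/421.1250 = 11.2679 mm
θ = 256° = 4.468043 rad
V = θ·R_c·A = 4.468043·11.2679·421.1250 = 21201.701 mm³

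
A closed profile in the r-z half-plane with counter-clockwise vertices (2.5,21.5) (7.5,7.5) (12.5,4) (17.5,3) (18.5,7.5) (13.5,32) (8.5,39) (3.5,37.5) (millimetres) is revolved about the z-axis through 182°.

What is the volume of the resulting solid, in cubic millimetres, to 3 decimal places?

Profile (r,z), 8 vertices: (2.5,21.5) (7.5,7.5) (12.5,4) (17.5,3) (18.5,7.5) (13.5,32) (8.5,39) (3.5,37.5)
edge 0: (2.5,21.5)→(7.5,7.5)  cross = 2.5·7.5 − 7.5·21.5 = -142.5000; (r_i+r_j)·cross = 10·-142.5000 = -1425.0000
edge 1: (7.5,7.5)→(12.5,4)  cross = 7.5·4 − 12.5·7.5 = -63.7500; (r_i+r_j)·cross = 20·-63.7500 = -1275.0000
edge 2: (12.5,4)→(17.5,3)  cross = 12.5·3 − 17.5·4 = -32.5000; (r_i+r_j)·cross = 30·-32.5000 = -975.0000
edge 3: (17.5,3)→(18.5,7.5)  cross = 17.5·7.5 − 18.5·3 = 75.7500; (r_i+r_j)·cross = 36·75.7500 = 2727.0000
edge 4: (18.5,7.5)→(13.5,32)  cross = 18.5·32 − 13.5·7.5 = 490.7500; (r_i+r_j)·cross = 32·490.7500 = 15704.0000
edge 5: (13.5,32)→(8.5,39)  cross = 13.5·39 − 8.5·32 = 254.5000; (r_i+r_j)·cross = 22·254.5000 = 5599.0000
edge 6: (8.5,39)→(3.5,37.5)  cross = 8.5·37.5 − 3.5·39 = 182.2500; (r_i+r_j)·cross = 12·182.2500 = 2187.0000
edge 7: (3.5,37.5)→(2.5,21.5)  cross = 3.5·21.5 − 2.5·37.5 = -18.5000; (r_i+r_j)·cross = 6·-18.5000 = -111.0000
Σcross = 746.0000 → A = |Σcross|/2 = 373.0000 mm²
Σ(r_i+r_j)·cross = 22431.0000 → first moment M = |Σ|/6 = 3738.5000
R_c = M/A = 3738.5000/373.0000 = 10.0228 mm
θ = 182° = 3.176499 rad
V = θ·R_c·A = 3.176499·10.0228·373.0000 = 11875.342 mm³

Volume = 11875.342 mm³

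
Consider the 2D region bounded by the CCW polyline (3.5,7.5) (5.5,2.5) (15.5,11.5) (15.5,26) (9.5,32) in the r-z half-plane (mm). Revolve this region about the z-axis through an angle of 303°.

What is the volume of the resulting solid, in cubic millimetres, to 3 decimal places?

Profile (r,z), 5 vertices: (3.5,7.5) (5.5,2.5) (15.5,11.5) (15.5,26) (9.5,32)
edge 0: (3.5,7.5)→(5.5,2.5)  cross = 3.5·2.5 − 5.5·7.5 = -32.5000; (r_i+r_j)·cross = 9·-32.5000 = -292.5000
edge 1: (5.5,2.5)→(15.5,11.5)  cross = 5.5·11.5 − 15.5·2.5 = 24.5000; (r_i+r_j)·cross = 21·24.5000 = 514.5000
edge 2: (15.5,11.5)→(15.5,26)  cross = 15.5·26 − 15.5·11.5 = 224.7500; (r_i+r_j)·cross = 31·224.7500 = 6967.2500
edge 3: (15.5,26)→(9.5,32)  cross = 15.5·32 − 9.5·26 = 249.0000; (r_i+r_j)·cross = 25·249.0000 = 6225.0000
edge 4: (9.5,32)→(3.5,7.5)  cross = 9.5·7.5 − 3.5·32 = -40.7500; (r_i+r_j)·cross = 13·-40.7500 = -529.7500
Σcross = 425.0000 → A = |Σcross|/2 = 212.5000 mm²
Σ(r_i+r_j)·cross = 12884.5000 → first moment M = |Σ|/6 = 2147.4167
R_c = M/A = 2147.4167/212.5000 = 10.1055 mm
θ = 303° = 5.288348 rad
V = θ·R_c·A = 5.288348·10.1055·212.5000 = 11356.286 mm³

Volume = 11356.286 mm³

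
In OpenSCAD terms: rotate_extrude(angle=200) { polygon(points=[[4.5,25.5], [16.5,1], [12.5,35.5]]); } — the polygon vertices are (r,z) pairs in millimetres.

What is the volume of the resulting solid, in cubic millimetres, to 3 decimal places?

Profile (r,z), 3 vertices: (4.5,25.5) (16.5,1) (12.5,35.5)
edge 0: (4.5,25.5)→(16.5,1)  cross = 4.5·1 − 16.5·25.5 = -416.2500; (r_i+r_j)·cross = 21·-416.2500 = -8741.2500
edge 1: (16.5,1)→(12.5,35.5)  cross = 16.5·35.5 − 12.5·1 = 573.2500; (r_i+r_j)·cross = 29·573.2500 = 16624.2500
edge 2: (12.5,35.5)→(4.5,25.5)  cross = 12.5·25.5 − 4.5·35.5 = 159.0000; (r_i+r_j)·cross = 17·159.0000 = 2703.0000
Σcross = 316.0000 → A = |Σcross|/2 = 158.0000 mm²
Σ(r_i+r_j)·cross = 10586.0000 → first moment M = |Σ|/6 = 1764.3333
R_c = M/A = 1764.3333/158.0000 = 11.1667 mm
θ = 200° = 3.490659 rad
V = θ·R_c·A = 3.490659·11.1667·158.0000 = 6158.685 mm³

Volume = 6158.685 mm³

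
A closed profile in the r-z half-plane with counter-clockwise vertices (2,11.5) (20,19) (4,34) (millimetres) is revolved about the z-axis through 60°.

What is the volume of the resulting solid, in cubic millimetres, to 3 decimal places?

Volume = 1769.764 mm³

Profile (r,z), 3 vertices: (2,11.5) (20,19) (4,34)
edge 0: (2,11.5)→(20,19)  cross = 2·19 − 20·11.5 = -192.0000; (r_i+r_j)·cross = 22·-192.0000 = -4224.0000
edge 1: (20,19)→(4,34)  cross = 20·34 − 4·19 = 604.0000; (r_i+r_j)·cross = 24·604.0000 = 14496.0000
edge 2: (4,34)→(2,11.5)  cross = 4·11.5 − 2·34 = -22.0000; (r_i+r_j)·cross = 6·-22.0000 = -132.0000
Σcross = 390.0000 → A = |Σcross|/2 = 195.0000 mm²
Σ(r_i+r_j)·cross = 10140.0000 → first moment M = |Σ|/6 = 1690.0000
R_c = M/A = 1690.0000/195.0000 = 8.6667 mm
θ = 60° = 1.047198 rad
V = θ·R_c·A = 1.047198·8.6667·195.0000 = 1769.764 mm³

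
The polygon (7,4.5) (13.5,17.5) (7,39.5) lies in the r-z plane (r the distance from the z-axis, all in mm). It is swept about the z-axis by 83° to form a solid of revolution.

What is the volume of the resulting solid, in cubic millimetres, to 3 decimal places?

Profile (r,z), 3 vertices: (7,4.5) (13.5,17.5) (7,39.5)
edge 0: (7,4.5)→(13.5,17.5)  cross = 7·17.5 − 13.5·4.5 = 61.7500; (r_i+r_j)·cross = 20.5·61.7500 = 1265.8750
edge 1: (13.5,17.5)→(7,39.5)  cross = 13.5·39.5 − 7·17.5 = 410.7500; (r_i+r_j)·cross = 20.5·410.7500 = 8420.3750
edge 2: (7,39.5)→(7,4.5)  cross = 7·4.5 − 7·39.5 = -245.0000; (r_i+r_j)·cross = 14·-245.0000 = -3430.0000
Σcross = 227.5000 → A = |Σcross|/2 = 113.7500 mm²
Σ(r_i+r_j)·cross = 6256.2500 → first moment M = |Σ|/6 = 1042.7083
R_c = M/A = 1042.7083/113.7500 = 9.1667 mm
θ = 83° = 1.448623 rad
V = θ·R_c·A = 1.448623·9.1667·113.7500 = 1510.492 mm³

Volume = 1510.492 mm³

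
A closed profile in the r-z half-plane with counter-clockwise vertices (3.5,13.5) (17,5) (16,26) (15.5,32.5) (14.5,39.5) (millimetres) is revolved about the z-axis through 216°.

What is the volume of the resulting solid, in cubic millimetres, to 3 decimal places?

Volume = 10398.986 mm³

Profile (r,z), 5 vertices: (3.5,13.5) (17,5) (16,26) (15.5,32.5) (14.5,39.5)
edge 0: (3.5,13.5)→(17,5)  cross = 3.5·5 − 17·13.5 = -212.0000; (r_i+r_j)·cross = 20.5·-212.0000 = -4346.0000
edge 1: (17,5)→(16,26)  cross = 17·26 − 16·5 = 362.0000; (r_i+r_j)·cross = 33·362.0000 = 11946.0000
edge 2: (16,26)→(15.5,32.5)  cross = 16·32.5 − 15.5·26 = 117.0000; (r_i+r_j)·cross = 31.5·117.0000 = 3685.5000
edge 3: (15.5,32.5)→(14.5,39.5)  cross = 15.5·39.5 − 14.5·32.5 = 141.0000; (r_i+r_j)·cross = 30·141.0000 = 4230.0000
edge 4: (14.5,39.5)→(3.5,13.5)  cross = 14.5·13.5 − 3.5·39.5 = 57.5000; (r_i+r_j)·cross = 18·57.5000 = 1035.0000
Σcross = 465.5000 → A = |Σcross|/2 = 232.7500 mm²
Σ(r_i+r_j)·cross = 16550.5000 → first moment M = |Σ|/6 = 2758.4167
R_c = M/A = 2758.4167/232.7500 = 11.8514 mm
θ = 216° = 3.769911 rad
V = θ·R_c·A = 3.769911·11.8514·232.7500 = 10398.986 mm³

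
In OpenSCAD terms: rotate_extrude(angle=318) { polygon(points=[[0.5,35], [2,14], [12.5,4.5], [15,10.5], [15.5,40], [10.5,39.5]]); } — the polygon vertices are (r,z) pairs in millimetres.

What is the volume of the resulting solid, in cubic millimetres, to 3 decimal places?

Volume = 19747.886 mm³

Profile (r,z), 6 vertices: (0.5,35) (2,14) (12.5,4.5) (15,10.5) (15.5,40) (10.5,39.5)
edge 0: (0.5,35)→(2,14)  cross = 0.5·14 − 2·35 = -63.0000; (r_i+r_j)·cross = 2.5·-63.0000 = -157.5000
edge 1: (2,14)→(12.5,4.5)  cross = 2·4.5 − 12.5·14 = -166.0000; (r_i+r_j)·cross = 14.5·-166.0000 = -2407.0000
edge 2: (12.5,4.5)→(15,10.5)  cross = 12.5·10.5 − 15·4.5 = 63.7500; (r_i+r_j)·cross = 27.5·63.7500 = 1753.1250
edge 3: (15,10.5)→(15.5,40)  cross = 15·40 − 15.5·10.5 = 437.2500; (r_i+r_j)·cross = 30.5·437.2500 = 13336.1250
edge 4: (15.5,40)→(10.5,39.5)  cross = 15.5·39.5 − 10.5·40 = 192.2500; (r_i+r_j)·cross = 26·192.2500 = 4998.5000
edge 5: (10.5,39.5)→(0.5,35)  cross = 10.5·35 − 0.5·39.5 = 347.7500; (r_i+r_j)·cross = 11·347.7500 = 3825.2500
Σcross = 812.0000 → A = |Σcross|/2 = 406.0000 mm²
Σ(r_i+r_j)·cross = 21348.5000 → first moment M = |Σ|/6 = 3558.0833
R_c = M/A = 3558.0833/406.0000 = 8.7638 mm
θ = 318° = 5.550147 rad
V = θ·R_c·A = 5.550147·8.7638·406.0000 = 19747.886 mm³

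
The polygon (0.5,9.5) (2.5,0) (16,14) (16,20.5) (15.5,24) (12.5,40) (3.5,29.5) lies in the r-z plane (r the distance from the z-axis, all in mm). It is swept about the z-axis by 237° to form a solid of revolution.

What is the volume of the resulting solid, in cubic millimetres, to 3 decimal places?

Volume = 12881.620 mm³

Profile (r,z), 7 vertices: (0.5,9.5) (2.5,0) (16,14) (16,20.5) (15.5,24) (12.5,40) (3.5,29.5)
edge 0: (0.5,9.5)→(2.5,0)  cross = 0.5·0 − 2.5·9.5 = -23.7500; (r_i+r_j)·cross = 3·-23.7500 = -71.2500
edge 1: (2.5,0)→(16,14)  cross = 2.5·14 − 16·0 = 35.0000; (r_i+r_j)·cross = 18.5·35.0000 = 647.5000
edge 2: (16,14)→(16,20.5)  cross = 16·20.5 − 16·14 = 104.0000; (r_i+r_j)·cross = 32·104.0000 = 3328.0000
edge 3: (16,20.5)→(15.5,24)  cross = 16·24 − 15.5·20.5 = 66.2500; (r_i+r_j)·cross = 31.5·66.2500 = 2086.8750
edge 4: (15.5,24)→(12.5,40)  cross = 15.5·40 − 12.5·24 = 320.0000; (r_i+r_j)·cross = 28·320.0000 = 8960.0000
edge 5: (12.5,40)→(3.5,29.5)  cross = 12.5·29.5 − 3.5·40 = 228.7500; (r_i+r_j)·cross = 16·228.7500 = 3660.0000
edge 6: (3.5,29.5)→(0.5,9.5)  cross = 3.5·9.5 − 0.5·29.5 = 18.5000; (r_i+r_j)·cross = 4·18.5000 = 74.0000
Σcross = 748.7500 → A = |Σcross|/2 = 374.3750 mm²
Σ(r_i+r_j)·cross = 18685.1250 → first moment M = |Σ|/6 = 3114.1875
R_c = M/A = 3114.1875/374.3750 = 8.3184 mm
θ = 237° = 4.136430 rad
V = θ·R_c·A = 4.136430·8.3184·374.3750 = 12881.620 mm³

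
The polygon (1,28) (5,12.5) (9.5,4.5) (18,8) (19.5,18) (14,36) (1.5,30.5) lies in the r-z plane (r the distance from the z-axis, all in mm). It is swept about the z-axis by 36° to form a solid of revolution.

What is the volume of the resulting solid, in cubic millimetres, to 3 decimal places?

Volume = 2606.174 mm³

Profile (r,z), 7 vertices: (1,28) (5,12.5) (9.5,4.5) (18,8) (19.5,18) (14,36) (1.5,30.5)
edge 0: (1,28)→(5,12.5)  cross = 1·12.5 − 5·28 = -127.5000; (r_i+r_j)·cross = 6·-127.5000 = -765.0000
edge 1: (5,12.5)→(9.5,4.5)  cross = 5·4.5 − 9.5·12.5 = -96.2500; (r_i+r_j)·cross = 14.5·-96.2500 = -1395.6250
edge 2: (9.5,4.5)→(18,8)  cross = 9.5·8 − 18·4.5 = -5.0000; (r_i+r_j)·cross = 27.5·-5.0000 = -137.5000
edge 3: (18,8)→(19.5,18)  cross = 18·18 − 19.5·8 = 168.0000; (r_i+r_j)·cross = 37.5·168.0000 = 6300.0000
edge 4: (19.5,18)→(14,36)  cross = 19.5·36 − 14·18 = 450.0000; (r_i+r_j)·cross = 33.5·450.0000 = 15075.0000
edge 5: (14,36)→(1.5,30.5)  cross = 14·30.5 − 1.5·36 = 373.0000; (r_i+r_j)·cross = 15.5·373.0000 = 5781.5000
edge 6: (1.5,30.5)→(1,28)  cross = 1.5·28 − 1·30.5 = 11.5000; (r_i+r_j)·cross = 2.5·11.5000 = 28.7500
Σcross = 773.7500 → A = |Σcross|/2 = 386.8750 mm²
Σ(r_i+r_j)·cross = 24887.1250 → first moment M = |Σ|/6 = 4147.8542
R_c = M/A = 4147.8542/386.8750 = 10.7214 mm
θ = 36° = 0.628319 rad
V = θ·R_c·A = 0.628319·10.7214·386.8750 = 2606.174 mm³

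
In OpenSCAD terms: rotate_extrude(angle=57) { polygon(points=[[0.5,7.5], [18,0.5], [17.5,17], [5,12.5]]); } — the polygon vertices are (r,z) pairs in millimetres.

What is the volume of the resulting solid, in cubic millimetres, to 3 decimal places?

Volume = 1863.787 mm³

Profile (r,z), 4 vertices: (0.5,7.5) (18,0.5) (17.5,17) (5,12.5)
edge 0: (0.5,7.5)→(18,0.5)  cross = 0.5·0.5 − 18·7.5 = -134.7500; (r_i+r_j)·cross = 18.5·-134.7500 = -2492.8750
edge 1: (18,0.5)→(17.5,17)  cross = 18·17 − 17.5·0.5 = 297.2500; (r_i+r_j)·cross = 35.5·297.2500 = 10552.3750
edge 2: (17.5,17)→(5,12.5)  cross = 17.5·12.5 − 5·17 = 133.7500; (r_i+r_j)·cross = 22.5·133.7500 = 3009.3750
edge 3: (5,12.5)→(0.5,7.5)  cross = 5·7.5 − 0.5·12.5 = 31.2500; (r_i+r_j)·cross = 5.5·31.2500 = 171.8750
Σcross = 327.5000 → A = |Σcross|/2 = 163.7500 mm²
Σ(r_i+r_j)·cross = 11240.7500 → first moment M = |Σ|/6 = 1873.4583
R_c = M/A = 1873.4583/163.7500 = 11.4410 mm
θ = 57° = 0.994838 rad
V = θ·R_c·A = 0.994838·11.4410·163.7500 = 1863.787 mm³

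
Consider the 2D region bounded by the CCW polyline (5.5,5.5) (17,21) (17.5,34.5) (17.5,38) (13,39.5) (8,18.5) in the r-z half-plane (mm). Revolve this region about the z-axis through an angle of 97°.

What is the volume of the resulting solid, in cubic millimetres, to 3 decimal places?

Profile (r,z), 6 vertices: (5.5,5.5) (17,21) (17.5,34.5) (17.5,38) (13,39.5) (8,18.5)
edge 0: (5.5,5.5)→(17,21)  cross = 5.5·21 − 17·5.5 = 22.0000; (r_i+r_j)·cross = 22.5·22.0000 = 495.0000
edge 1: (17,21)→(17.5,34.5)  cross = 17·34.5 − 17.5·21 = 219.0000; (r_i+r_j)·cross = 34.5·219.0000 = 7555.5000
edge 2: (17.5,34.5)→(17.5,38)  cross = 17.5·38 − 17.5·34.5 = 61.2500; (r_i+r_j)·cross = 35·61.2500 = 2143.7500
edge 3: (17.5,38)→(13,39.5)  cross = 17.5·39.5 − 13·38 = 197.2500; (r_i+r_j)·cross = 30.5·197.2500 = 6016.1250
edge 4: (13,39.5)→(8,18.5)  cross = 13·18.5 − 8·39.5 = -75.5000; (r_i+r_j)·cross = 21·-75.5000 = -1585.5000
edge 5: (8,18.5)→(5.5,5.5)  cross = 8·5.5 − 5.5·18.5 = -57.7500; (r_i+r_j)·cross = 13.5·-57.7500 = -779.6250
Σcross = 366.2500 → A = |Σcross|/2 = 183.1250 mm²
Σ(r_i+r_j)·cross = 13845.2500 → first moment M = |Σ|/6 = 2307.5417
R_c = M/A = 2307.5417/183.1250 = 12.6009 mm
θ = 97° = 1.692969 rad
V = θ·R_c·A = 1.692969·12.6009·183.1250 = 3906.597 mm³

Volume = 3906.597 mm³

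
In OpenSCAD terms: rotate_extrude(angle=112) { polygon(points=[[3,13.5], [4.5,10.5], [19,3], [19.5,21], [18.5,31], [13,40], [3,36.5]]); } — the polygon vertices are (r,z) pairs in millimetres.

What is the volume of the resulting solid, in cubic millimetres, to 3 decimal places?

Volume = 10621.032 mm³

Profile (r,z), 7 vertices: (3,13.5) (4.5,10.5) (19,3) (19.5,21) (18.5,31) (13,40) (3,36.5)
edge 0: (3,13.5)→(4.5,10.5)  cross = 3·10.5 − 4.5·13.5 = -29.2500; (r_i+r_j)·cross = 7.5·-29.2500 = -219.3750
edge 1: (4.5,10.5)→(19,3)  cross = 4.5·3 − 19·10.5 = -186.0000; (r_i+r_j)·cross = 23.5·-186.0000 = -4371.0000
edge 2: (19,3)→(19.5,21)  cross = 19·21 − 19.5·3 = 340.5000; (r_i+r_j)·cross = 38.5·340.5000 = 13109.2500
edge 3: (19.5,21)→(18.5,31)  cross = 19.5·31 − 18.5·21 = 216.0000; (r_i+r_j)·cross = 38·216.0000 = 8208.0000
edge 4: (18.5,31)→(13,40)  cross = 18.5·40 − 13·31 = 337.0000; (r_i+r_j)·cross = 31.5·337.0000 = 10615.5000
edge 5: (13,40)→(3,36.5)  cross = 13·36.5 − 3·40 = 354.5000; (r_i+r_j)·cross = 16·354.5000 = 5672.0000
edge 6: (3,36.5)→(3,13.5)  cross = 3·13.5 − 3·36.5 = -69.0000; (r_i+r_j)·cross = 6·-69.0000 = -414.0000
Σcross = 963.7500 → A = |Σcross|/2 = 481.8750 mm²
Σ(r_i+r_j)·cross = 32600.3750 → first moment M = |Σ|/6 = 5433.3958
R_c = M/A = 5433.3958/481.8750 = 11.2755 mm
θ = 112° = 1.954769 rad
V = θ·R_c·A = 1.954769·11.2755·481.8750 = 10621.032 mm³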